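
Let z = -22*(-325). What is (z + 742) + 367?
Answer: 8259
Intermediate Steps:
z = 7150
(z + 742) + 367 = (7150 + 742) + 367 = 7892 + 367 = 8259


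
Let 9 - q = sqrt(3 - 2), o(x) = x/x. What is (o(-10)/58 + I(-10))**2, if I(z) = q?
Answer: 216225/3364 ≈ 64.276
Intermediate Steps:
o(x) = 1
q = 8 (q = 9 - sqrt(3 - 2) = 9 - sqrt(1) = 9 - 1*1 = 9 - 1 = 8)
I(z) = 8
(o(-10)/58 + I(-10))**2 = (1/58 + 8)**2 = (465/58)**2 = 216225/3364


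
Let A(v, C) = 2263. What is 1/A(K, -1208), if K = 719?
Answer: 1/2263 ≈ 0.00044189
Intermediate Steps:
1/A(K, -1208) = 1/2263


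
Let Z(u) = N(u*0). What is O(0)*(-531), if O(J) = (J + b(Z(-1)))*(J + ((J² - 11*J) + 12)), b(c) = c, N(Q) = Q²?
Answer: 0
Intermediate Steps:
Z(u) = 0 (Z(u) = (u*0)² = 0² = 0)
O(J) = J*(12 + J² - 10*J) (O(J) = (J + 0)*(J + ((J² - 11*J) + 12)) = J*(J + (12 + J² - 11*J)) = J*(12 + J² - 10*J))
O(0)*(-531) = (0*(12 + 0² - 10*0))*(-531) = (0*(12 + 0 + 0))*(-531) = (0*12)*(-531) = 0*(-531) = 0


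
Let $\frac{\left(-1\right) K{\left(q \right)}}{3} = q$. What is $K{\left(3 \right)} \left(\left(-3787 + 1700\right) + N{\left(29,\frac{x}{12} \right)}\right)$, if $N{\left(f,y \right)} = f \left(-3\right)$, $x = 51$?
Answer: $19566$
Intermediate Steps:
$K{\left(q \right)} = - 3 q$
$N{\left(f,y \right)} = - 3 f$
$K{\left(3 \right)} \left(\left(-3787 + 1700\right) + N{\left(29,\frac{x}{12} \right)}\right) = \left(-3\right) 3 \left(\left(-3787 + 1700\right) - 87\right) = - 9 \left(-2087 - 87\right) = \left(-9\right) \left(-2174\right) = 19566$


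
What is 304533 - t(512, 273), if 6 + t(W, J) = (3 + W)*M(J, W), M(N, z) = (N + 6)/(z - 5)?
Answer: 51419196/169 ≈ 3.0426e+5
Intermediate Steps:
M(N, z) = (6 + N)/(-5 + z)
t(W, J) = -6 + (3 + W)*(6 + J)/(-5 + W) (t(W, J) = -6 + (3 + W)*((6 + J)/(-5 + W)) = -6 + (3 + W)*(6 + J)/(-5 + W))
304533 - t(512, 273) = 304533 - (48 + 3*273 + 273*512)/(-5 + 512) = 304533 - (48 + 819 + 139776)/507 = 304533 - 140643/507 = 304533 - 1*46881/169 = 304533 - 46881/169 = 51419196/169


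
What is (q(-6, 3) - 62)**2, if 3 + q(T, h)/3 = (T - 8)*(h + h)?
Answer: 104329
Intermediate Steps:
q(T, h) = -9 + 6*h*(-8 + T) (q(T, h) = -9 + 3*((T - 8)*(h + h)) = -9 + 3*((-8 + T)*(2*h)) = -9 + 3*(2*h*(-8 + T)) = -9 + 6*h*(-8 + T))
(q(-6, 3) - 62)**2 = ((-9 - 48*3 + 6*(-6)*3) - 62)**2 = ((-9 - 144 - 108) - 62)**2 = (-261 - 62)**2 = (-323)**2 = 104329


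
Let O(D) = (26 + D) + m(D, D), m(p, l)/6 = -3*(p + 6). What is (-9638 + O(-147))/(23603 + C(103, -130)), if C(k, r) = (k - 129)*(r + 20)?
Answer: -2407/8821 ≈ -0.27287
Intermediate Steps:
m(p, l) = -108 - 18*p (m(p, l) = 6*(-3*(p + 6)) = 6*(-3*(6 + p)) = 6*(-18 - 3*p) = -108 - 18*p)
C(k, r) = (-129 + k)*(20 + r)
O(D) = -82 - 17*D (O(D) = (26 + D) + (-108 - 18*D) = -82 - 17*D)
(-9638 + O(-147))/(23603 + C(103, -130)) = (-9638 + (-82 - 17*(-147)))/(23603 + (-2580 - 129*(-130) + 20*103 + 103*(-130))) = (-9638 + (-82 + 2499))/(23603 + (-2580 + 16770 + 2060 - 13390)) = (-9638 + 2417)/(23603 + 2860) = -7221/26463 = -7221*1/26463 = -2407/8821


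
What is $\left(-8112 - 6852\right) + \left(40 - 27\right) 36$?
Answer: $-14496$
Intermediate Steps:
$\left(-8112 - 6852\right) + \left(40 - 27\right) 36 = -14964 + 13 \cdot 36 = -14964 + 468 = -14496$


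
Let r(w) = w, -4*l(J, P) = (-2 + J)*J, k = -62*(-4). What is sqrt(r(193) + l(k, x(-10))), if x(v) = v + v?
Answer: 37*I*sqrt(11) ≈ 122.72*I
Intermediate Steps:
k = 248
x(v) = 2*v
l(J, P) = -J*(-2 + J)/4 (l(J, P) = -(-2 + J)*J/4 = -J*(-2 + J)/4)
sqrt(r(193) + l(k, x(-10))) = sqrt(193 + (1/4)*248*(2 - 1*248)) = sqrt(193 + (1/4)*248*(2 - 248)) = sqrt(193 + (1/4)*248*(-246)) = sqrt(193 - 15252) = sqrt(-15059) = 37*I*sqrt(11)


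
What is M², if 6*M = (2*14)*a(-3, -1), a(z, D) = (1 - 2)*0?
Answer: 0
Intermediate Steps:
a(z, D) = 0 (a(z, D) = -1*0 = 0)
M = 0 (M = ((2*14)*0)/6 = (28*0)/6 = (⅙)*0 = 0)
M² = 0² = 0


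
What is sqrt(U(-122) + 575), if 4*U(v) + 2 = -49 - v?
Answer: sqrt(2371)/2 ≈ 24.346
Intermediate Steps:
U(v) = -51/4 - v/4 (U(v) = -1/2 + (-49 - v)/4 = -1/2 + (-49/4 - v/4) = -51/4 - v/4)
sqrt(U(-122) + 575) = sqrt((-51/4 - 1/4*(-122)) + 575) = sqrt((-51/4 + 61/2) + 575) = sqrt(71/4 + 575) = sqrt(2371/4) = sqrt(2371)/2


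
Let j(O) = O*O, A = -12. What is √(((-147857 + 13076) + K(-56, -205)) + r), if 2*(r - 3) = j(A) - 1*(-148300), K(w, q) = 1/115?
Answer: 3*I*√88983665/115 ≈ 246.08*I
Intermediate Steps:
j(O) = O²
K(w, q) = 1/115
r = 74225 (r = 3 + ((-12)² - 1*(-148300))/2 = 3 + (144 + 148300)/2 = 3 + (½)*148444 = 3 + 74222 = 74225)
√(((-147857 + 13076) + K(-56, -205)) + r) = √(((-147857 + 13076) + 1/115) + 74225) = √((-134781 + 1/115) + 74225) = √(-15499814/115 + 74225) = √(-6963939/115) = 3*I*√88983665/115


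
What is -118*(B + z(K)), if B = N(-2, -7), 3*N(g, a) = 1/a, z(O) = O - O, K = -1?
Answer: 118/21 ≈ 5.6190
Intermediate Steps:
z(O) = 0
N(g, a) = 1/(3*a)
B = -1/21 (B = (⅓)/(-7) = (⅓)*(-⅐) = -1/21 ≈ -0.047619)
-118*(B + z(K)) = -118*(-1/21 + 0) = -118*(-1/21) = 118/21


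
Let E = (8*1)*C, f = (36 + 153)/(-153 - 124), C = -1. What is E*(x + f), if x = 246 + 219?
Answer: -1028928/277 ≈ -3714.5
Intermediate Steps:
f = -189/277 (f = 189/(-277) = 189*(-1/277) = -189/277 ≈ -0.68231)
E = -8 (E = (8*1)*(-1) = 8*(-1) = -8)
x = 465
E*(x + f) = -8*(465 - 189/277) = -8*128616/277 = -1028928/277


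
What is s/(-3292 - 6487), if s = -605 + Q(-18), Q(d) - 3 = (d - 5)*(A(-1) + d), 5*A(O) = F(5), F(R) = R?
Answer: 211/9779 ≈ 0.021577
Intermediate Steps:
A(O) = 1 (A(O) = (⅕)*5 = 1)
Q(d) = 3 + (1 + d)*(-5 + d) (Q(d) = 3 + (d - 5)*(1 + d) = 3 + (-5 + d)*(1 + d) = 3 + (1 + d)*(-5 + d))
s = -211 (s = -605 + (-2 + (-18)² - 4*(-18)) = -605 + (-2 + 324 + 72) = -605 + 394 = -211)
s/(-3292 - 6487) = -211/(-3292 - 6487) = -211/(-9779) = -211*(-1/9779) = 211/9779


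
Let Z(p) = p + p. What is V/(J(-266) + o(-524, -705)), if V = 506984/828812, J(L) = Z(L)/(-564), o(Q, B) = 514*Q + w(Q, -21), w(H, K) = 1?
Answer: -8935593/3934381131353 ≈ -2.2712e-6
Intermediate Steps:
Z(p) = 2*p
o(Q, B) = 1 + 514*Q (o(Q, B) = 514*Q + 1 = 1 + 514*Q)
J(L) = -L/282 (J(L) = (2*L)/(-564) = (2*L)*(-1/564) = -L/282)
V = 126746/207203 (V = 506984*(1/828812) = 126746/207203 ≈ 0.61170)
V/(J(-266) + o(-524, -705)) = 126746/(207203*(-1/282*(-266) + (1 + 514*(-524)))) = 126746/(207203*(133/141 + (1 - 269336))) = 126746/(207203*(133/141 - 269335)) = 126746/(207203*(-37976102/141)) = (126746/207203)*(-141/37976102) = -8935593/3934381131353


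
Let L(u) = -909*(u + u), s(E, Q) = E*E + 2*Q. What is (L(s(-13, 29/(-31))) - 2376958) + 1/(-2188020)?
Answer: -181834868223151/67828620 ≈ -2.6808e+6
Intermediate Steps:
s(E, Q) = E² + 2*Q
L(u) = -1818*u
(L(s(-13, 29/(-31))) - 2376958) + 1/(-2188020) = (-1818*((-13)² + 2*(29/(-31))) - 2376958) + 1/(-2188020) = (-1818*(169 + 2*(29*(-1/31))) - 2376958) - 1/2188020 = (-1818*(169 + 2*(-29/31)) - 2376958) - 1/2188020 = (-1818*(169 - 58/31) - 2376958) - 1/2188020 = (-1818*5181/31 - 2376958) - 1/2188020 = (-9419058/31 - 2376958) - 1/2188020 = -83104756/31 - 1/2188020 = -181834868223151/67828620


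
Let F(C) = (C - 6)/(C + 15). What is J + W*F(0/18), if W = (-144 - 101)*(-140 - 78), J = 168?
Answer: -21196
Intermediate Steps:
F(C) = (-6 + C)/(15 + C)
W = 53410 (W = -245*(-218) = 53410)
J + W*F(0/18) = 168 + 53410*((-6 + 0/18)/(15 + 0/18)) = 168 + 53410*((-6 + 0*(1/18))/(15 + 0*(1/18))) = 168 + 53410*((-6 + 0)/(15 + 0)) = 168 + 53410*(-6/15) = 168 + 53410*((1/15)*(-6)) = 168 + 53410*(-⅖) = 168 - 21364 = -21196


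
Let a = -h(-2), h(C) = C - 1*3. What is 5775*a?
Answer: 28875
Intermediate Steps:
h(C) = -3 + C (h(C) = C - 3 = -3 + C)
a = 5 (a = -(-3 - 2) = -1*(-5) = 5)
5775*a = 5775*5 = 28875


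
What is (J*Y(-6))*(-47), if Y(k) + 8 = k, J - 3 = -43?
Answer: -26320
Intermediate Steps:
J = -40 (J = 3 - 43 = -40)
Y(k) = -8 + k
(J*Y(-6))*(-47) = -40*(-8 - 6)*(-47) = -40*(-14)*(-47) = 560*(-47) = -26320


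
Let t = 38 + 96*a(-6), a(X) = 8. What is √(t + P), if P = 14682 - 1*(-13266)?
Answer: √28754 ≈ 169.57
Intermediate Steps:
P = 27948 (P = 14682 + 13266 = 27948)
t = 806 (t = 38 + 96*8 = 38 + 768 = 806)
√(t + P) = √(806 + 27948) = √28754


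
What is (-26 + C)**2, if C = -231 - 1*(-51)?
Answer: 42436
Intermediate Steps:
C = -180 (C = -231 + 51 = -180)
(-26 + C)**2 = (-26 - 180)**2 = (-206)**2 = 42436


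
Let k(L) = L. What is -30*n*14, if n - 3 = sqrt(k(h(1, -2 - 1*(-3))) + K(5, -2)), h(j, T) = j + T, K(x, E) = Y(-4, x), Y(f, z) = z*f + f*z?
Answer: -1260 - 420*I*sqrt(38) ≈ -1260.0 - 2589.1*I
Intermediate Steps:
Y(f, z) = 2*f*z (Y(f, z) = f*z + f*z = 2*f*z)
K(x, E) = -8*x (K(x, E) = 2*(-4)*x = -8*x)
h(j, T) = T + j
n = 3 + I*sqrt(38) (n = 3 + sqrt(((-2 - 1*(-3)) + 1) - 8*5) = 3 + sqrt(((-2 + 3) + 1) - 40) = 3 + sqrt((1 + 1) - 40) = 3 + sqrt(2 - 40) = 3 + sqrt(-38) = 3 + I*sqrt(38) ≈ 3.0 + 6.1644*I)
-30*n*14 = -30*(3 + I*sqrt(38))*14 = (-90 - 30*I*sqrt(38))*14 = -1260 - 420*I*sqrt(38)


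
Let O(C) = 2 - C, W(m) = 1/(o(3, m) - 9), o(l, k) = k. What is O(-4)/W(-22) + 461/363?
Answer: -67057/363 ≈ -184.73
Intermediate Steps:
W(m) = 1/(-9 + m) (W(m) = 1/(m - 9) = 1/(-9 + m))
O(-4)/W(-22) + 461/363 = (2 - 1*(-4))/(1/(-9 - 22)) + 461/363 = (2 + 4)/(1/(-31)) + 461*(1/363) = 6/(-1/31) + 461/363 = 6*(-31) + 461/363 = -186 + 461/363 = -67057/363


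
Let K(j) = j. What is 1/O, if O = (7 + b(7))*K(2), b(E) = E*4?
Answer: 1/70 ≈ 0.014286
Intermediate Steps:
b(E) = 4*E
O = 70 (O = (7 + 4*7)*2 = (7 + 28)*2 = 35*2 = 70)
1/O = 1/70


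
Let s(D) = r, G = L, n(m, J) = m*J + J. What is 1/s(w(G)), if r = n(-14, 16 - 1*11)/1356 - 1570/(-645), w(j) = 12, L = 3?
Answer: 58308/139133 ≈ 0.41908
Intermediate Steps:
n(m, J) = J + J*m (n(m, J) = J*m + J = J + J*m)
G = 3
r = 139133/58308 (r = ((16 - 1*11)*(1 - 14))/1356 - 1570/(-645) = ((16 - 11)*(-13))*(1/1356) - 1570*(-1/645) = (5*(-13))*(1/1356) + 314/129 = -65*1/1356 + 314/129 = -65/1356 + 314/129 = 139133/58308 ≈ 2.3862)
s(D) = 139133/58308
1/s(w(G)) = 1/(139133/58308) = 58308/139133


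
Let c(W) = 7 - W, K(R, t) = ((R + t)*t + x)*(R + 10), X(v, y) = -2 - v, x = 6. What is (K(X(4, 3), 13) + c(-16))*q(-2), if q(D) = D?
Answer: -822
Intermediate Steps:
K(R, t) = (6 + t*(R + t))*(10 + R) (K(R, t) = ((R + t)*t + 6)*(R + 10) = (t*(R + t) + 6)*(10 + R) = (6 + t*(R + t))*(10 + R))
(K(X(4, 3), 13) + c(-16))*q(-2) = ((60 + 6*(-2 - 1*4) + 10*13**2 + (-2 - 1*4)*13**2 + 13*(-2 - 1*4)**2 + 10*(-2 - 1*4)*13) + (7 - 1*(-16)))*(-2) = ((60 + 6*(-2 - 4) + 10*169 + (-2 - 4)*169 + 13*(-2 - 4)**2 + 10*(-2 - 4)*13) + (7 + 16))*(-2) = ((60 + 6*(-6) + 1690 - 6*169 + 13*(-6)**2 + 10*(-6)*13) + 23)*(-2) = ((60 - 36 + 1690 - 1014 + 13*36 - 780) + 23)*(-2) = ((60 - 36 + 1690 - 1014 + 468 - 780) + 23)*(-2) = (388 + 23)*(-2) = 411*(-2) = -822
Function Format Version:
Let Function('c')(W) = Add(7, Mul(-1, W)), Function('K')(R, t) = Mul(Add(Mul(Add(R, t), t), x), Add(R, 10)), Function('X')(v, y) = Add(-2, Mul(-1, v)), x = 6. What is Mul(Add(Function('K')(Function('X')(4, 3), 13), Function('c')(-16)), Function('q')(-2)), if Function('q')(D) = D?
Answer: -822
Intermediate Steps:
Function('K')(R, t) = Mul(Add(6, Mul(t, Add(R, t))), Add(10, R)) (Function('K')(R, t) = Mul(Add(Mul(Add(R, t), t), 6), Add(R, 10)) = Mul(Add(Mul(t, Add(R, t)), 6), Add(10, R)) = Mul(Add(6, Mul(t, Add(R, t))), Add(10, R)))
Mul(Add(Function('K')(Function('X')(4, 3), 13), Function('c')(-16)), Function('q')(-2)) = Mul(Add(Add(60, Mul(6, Add(-2, Mul(-1, 4))), Mul(10, Pow(13, 2)), Mul(Add(-2, Mul(-1, 4)), Pow(13, 2)), Mul(13, Pow(Add(-2, Mul(-1, 4)), 2)), Mul(10, Add(-2, Mul(-1, 4)), 13)), Add(7, Mul(-1, -16))), -2) = Mul(Add(Add(60, Mul(6, Add(-2, -4)), Mul(10, 169), Mul(Add(-2, -4), 169), Mul(13, Pow(Add(-2, -4), 2)), Mul(10, Add(-2, -4), 13)), Add(7, 16)), -2) = Mul(Add(Add(60, Mul(6, -6), 1690, Mul(-6, 169), Mul(13, Pow(-6, 2)), Mul(10, -6, 13)), 23), -2) = Mul(Add(Add(60, -36, 1690, -1014, Mul(13, 36), -780), 23), -2) = Mul(Add(Add(60, -36, 1690, -1014, 468, -780), 23), -2) = Mul(Add(388, 23), -2) = Mul(411, -2) = -822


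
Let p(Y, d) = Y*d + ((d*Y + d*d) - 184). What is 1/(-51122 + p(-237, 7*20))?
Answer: -1/98066 ≈ -1.0197e-5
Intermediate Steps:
p(Y, d) = -184 + d² + 2*Y*d (p(Y, d) = Y*d + ((Y*d + d²) - 184) = Y*d + ((d² + Y*d) - 184) = Y*d + (-184 + d² + Y*d) = -184 + d² + 2*Y*d)
1/(-51122 + p(-237, 7*20)) = 1/(-51122 + (-184 + (7*20)² + 2*(-237)*(7*20))) = 1/(-51122 + (-184 + 140² + 2*(-237)*140)) = 1/(-51122 + (-184 + 19600 - 66360)) = 1/(-51122 - 46944) = 1/(-98066) = -1/98066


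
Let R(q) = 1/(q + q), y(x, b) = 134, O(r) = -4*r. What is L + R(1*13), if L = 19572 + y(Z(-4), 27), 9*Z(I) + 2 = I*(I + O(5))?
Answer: 512357/26 ≈ 19706.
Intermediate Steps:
Z(I) = -2/9 + I*(-20 + I)/9 (Z(I) = -2/9 + (I*(I - 4*5))/9 = -2/9 + (I*(I - 20))/9 = -2/9 + (I*(-20 + I))/9 = -2/9 + I*(-20 + I)/9)
R(q) = 1/(2*q)
L = 19706 (L = 19572 + 134 = 19706)
L + R(1*13) = 19706 + 1/(2*((1*13))) = 19706 + (1/2)/13 = 19706 + (1/2)*(1/13) = 19706 + 1/26 = 512357/26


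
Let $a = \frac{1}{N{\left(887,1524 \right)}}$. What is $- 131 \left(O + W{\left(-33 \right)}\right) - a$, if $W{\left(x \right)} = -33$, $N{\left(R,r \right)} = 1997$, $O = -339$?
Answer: $\frac{97317803}{1997} \approx 48732.0$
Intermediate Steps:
$a = \frac{1}{1997} \approx 0.00050075$
$- 131 \left(O + W{\left(-33 \right)}\right) - a = - 131 \left(-339 - 33\right) - \frac{1}{1997} = \left(-131\right) \left(-372\right) - \frac{1}{1997} = 48732 - \frac{1}{1997} = \frac{97317803}{1997}$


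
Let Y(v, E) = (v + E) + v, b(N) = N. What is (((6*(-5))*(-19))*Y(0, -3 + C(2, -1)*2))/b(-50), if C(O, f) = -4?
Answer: 627/5 ≈ 125.40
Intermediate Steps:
Y(v, E) = E + 2*v (Y(v, E) = (E + v) + v = E + 2*v)
(((6*(-5))*(-19))*Y(0, -3 + C(2, -1)*2))/b(-50) = (((6*(-5))*(-19))*((-3 - 4*2) + 2*0))/(-50) = ((-30*(-19))*((-3 - 8) + 0))*(-1/50) = (570*(-11 + 0))*(-1/50) = (570*(-11))*(-1/50) = -6270*(-1/50) = 627/5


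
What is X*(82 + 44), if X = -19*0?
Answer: 0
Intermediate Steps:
X = 0
X*(82 + 44) = 0*(82 + 44) = 0*126 = 0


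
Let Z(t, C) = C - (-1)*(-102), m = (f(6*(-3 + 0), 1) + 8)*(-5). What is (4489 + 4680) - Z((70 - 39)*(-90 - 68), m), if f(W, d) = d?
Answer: 9316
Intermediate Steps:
m = -45 (m = (1 + 8)*(-5) = 9*(-5) = -45)
Z(t, C) = -102 + C (Z(t, C) = C - 1*102 = C - 102 = -102 + C)
(4489 + 4680) - Z((70 - 39)*(-90 - 68), m) = (4489 + 4680) - (-102 - 45) = 9169 - 1*(-147) = 9169 + 147 = 9316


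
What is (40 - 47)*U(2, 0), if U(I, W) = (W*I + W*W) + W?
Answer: 0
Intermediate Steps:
U(I, W) = W + W**2 + I*W (U(I, W) = (I*W + W**2) + W = (W**2 + I*W) + W = W + W**2 + I*W)
(40 - 47)*U(2, 0) = (40 - 47)*(0*(1 + 2 + 0)) = -0*3 = -7*0 = 0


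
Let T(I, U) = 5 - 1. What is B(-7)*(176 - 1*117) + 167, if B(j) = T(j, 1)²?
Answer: 1111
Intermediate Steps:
T(I, U) = 4
B(j) = 16 (B(j) = 4² = 16)
B(-7)*(176 - 1*117) + 167 = 16*(176 - 1*117) + 167 = 16*(176 - 117) + 167 = 16*59 + 167 = 944 + 167 = 1111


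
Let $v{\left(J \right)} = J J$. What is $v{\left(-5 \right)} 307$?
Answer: $7675$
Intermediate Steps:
$v{\left(J \right)} = J^{2}$
$v{\left(-5 \right)} 307 = \left(-5\right)^{2} \cdot 307 = 25 \cdot 307 = 7675$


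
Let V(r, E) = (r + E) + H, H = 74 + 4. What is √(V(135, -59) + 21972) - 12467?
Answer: -12467 + √22126 ≈ -12318.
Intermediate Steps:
H = 78
V(r, E) = 78 + E + r (V(r, E) = (r + E) + 78 = (E + r) + 78 = 78 + E + r)
√(V(135, -59) + 21972) - 12467 = √((78 - 59 + 135) + 21972) - 12467 = √(154 + 21972) - 12467 = √22126 - 12467 = -12467 + √22126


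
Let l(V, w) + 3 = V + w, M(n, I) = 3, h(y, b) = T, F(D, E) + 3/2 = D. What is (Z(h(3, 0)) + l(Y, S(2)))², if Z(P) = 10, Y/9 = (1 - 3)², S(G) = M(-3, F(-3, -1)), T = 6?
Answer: 2116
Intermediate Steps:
F(D, E) = -3/2 + D
h(y, b) = 6
S(G) = 3
Y = 36 (Y = 9*(1 - 3)² = 9*(-2)² = 9*4 = 36)
l(V, w) = -3 + V + w (l(V, w) = -3 + (V + w) = -3 + V + w)
(Z(h(3, 0)) + l(Y, S(2)))² = (10 + (-3 + 36 + 3))² = (10 + 36)² = 46² = 2116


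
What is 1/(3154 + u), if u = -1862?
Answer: 1/1292 ≈ 0.00077399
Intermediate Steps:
1/(3154 + u) = 1/(3154 - 1862) = 1/1292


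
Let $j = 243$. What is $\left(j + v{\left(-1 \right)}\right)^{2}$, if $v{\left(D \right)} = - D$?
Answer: $59536$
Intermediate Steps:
$\left(j + v{\left(-1 \right)}\right)^{2} = \left(243 - -1\right)^{2} = \left(243 + 1\right)^{2} = 244^{2} = 59536$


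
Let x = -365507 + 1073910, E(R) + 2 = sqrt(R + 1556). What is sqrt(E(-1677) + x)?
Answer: sqrt(708401 + 11*I) ≈ 841.67 + 0.007*I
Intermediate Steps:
E(R) = -2 + sqrt(1556 + R) (E(R) = -2 + sqrt(R + 1556) = -2 + sqrt(1556 + R))
x = 708403
sqrt(E(-1677) + x) = sqrt((-2 + sqrt(1556 - 1677)) + 708403) = sqrt((-2 + sqrt(-121)) + 708403) = sqrt((-2 + 11*I) + 708403) = sqrt(708401 + 11*I)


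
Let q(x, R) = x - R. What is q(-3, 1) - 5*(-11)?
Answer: 51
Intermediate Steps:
q(-3, 1) - 5*(-11) = (-3 - 1*1) - 5*(-11) = (-3 - 1) + 55 = -4 + 55 = 51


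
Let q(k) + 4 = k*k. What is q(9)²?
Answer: 5929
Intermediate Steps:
q(k) = -4 + k² (q(k) = -4 + k*k = -4 + k²)
q(9)² = (-4 + 9²)² = (-4 + 81)² = 77² = 5929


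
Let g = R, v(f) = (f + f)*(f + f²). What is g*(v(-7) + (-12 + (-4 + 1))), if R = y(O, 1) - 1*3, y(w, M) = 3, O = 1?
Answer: 0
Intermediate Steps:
v(f) = 2*f*(f + f²) (v(f) = (2*f)*(f + f²) = 2*f*(f + f²))
R = 0 (R = 3 - 1*3 = 3 - 3 = 0)
g = 0
g*(v(-7) + (-12 + (-4 + 1))) = 0*(2*(-7)²*(1 - 7) + (-12 + (-4 + 1))) = 0*(2*49*(-6) + (-12 - 3)) = 0*(-588 - 15) = 0*(-603) = 0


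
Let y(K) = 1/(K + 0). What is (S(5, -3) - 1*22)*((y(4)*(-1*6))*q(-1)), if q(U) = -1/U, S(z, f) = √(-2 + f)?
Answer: 33 - 3*I*√5/2 ≈ 33.0 - 3.3541*I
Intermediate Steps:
y(K) = 1/K
(S(5, -3) - 1*22)*((y(4)*(-1*6))*q(-1)) = (√(-2 - 3) - 1*22)*(((-1*6)/4)*(-1/(-1))) = (√(-5) - 22)*(((¼)*(-6))*(-1*(-1))) = (I*√5 - 22)*(-3/2*1) = (-22 + I*√5)*(-3/2) = 33 - 3*I*√5/2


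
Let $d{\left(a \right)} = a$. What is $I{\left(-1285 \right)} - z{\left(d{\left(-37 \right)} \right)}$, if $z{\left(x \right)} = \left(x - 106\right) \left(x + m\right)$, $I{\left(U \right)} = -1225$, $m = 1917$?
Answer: $267615$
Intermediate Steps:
$z{\left(x \right)} = \left(-106 + x\right) \left(1917 + x\right)$ ($z{\left(x \right)} = \left(x - 106\right) \left(x + 1917\right) = \left(-106 + x\right) \left(1917 + x\right)$)
$I{\left(-1285 \right)} - z{\left(d{\left(-37 \right)} \right)} = -1225 - \left(-203202 + \left(-37\right)^{2} + 1811 \left(-37\right)\right) = -1225 - \left(-203202 + 1369 - 67007\right) = -1225 - -268840 = -1225 + 268840 = 267615$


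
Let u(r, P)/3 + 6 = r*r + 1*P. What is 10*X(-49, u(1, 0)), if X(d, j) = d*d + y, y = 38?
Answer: 24390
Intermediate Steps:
u(r, P) = -18 + 3*P + 3*r**2 (u(r, P) = -18 + 3*(r*r + 1*P) = -18 + 3*(r**2 + P) = -18 + 3*(P + r**2) = -18 + (3*P + 3*r**2) = -18 + 3*P + 3*r**2)
X(d, j) = 38 + d**2 (X(d, j) = d*d + 38 = d**2 + 38 = 38 + d**2)
10*X(-49, u(1, 0)) = 10*(38 + (-49)**2) = 10*(38 + 2401) = 10*2439 = 24390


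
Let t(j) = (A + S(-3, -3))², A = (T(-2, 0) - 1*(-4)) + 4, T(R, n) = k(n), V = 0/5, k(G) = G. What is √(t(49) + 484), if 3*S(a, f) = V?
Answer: 2*√137 ≈ 23.409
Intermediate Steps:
V = 0 (V = 0*(⅕) = 0)
T(R, n) = n
S(a, f) = 0 (S(a, f) = (⅓)*0 = 0)
A = 8 (A = (0 - 1*(-4)) + 4 = (0 + 4) + 4 = 4 + 4 = 8)
t(j) = 64 (t(j) = (8 + 0)² = 8² = 64)
√(t(49) + 484) = √(64 + 484) = √548 = 2*√137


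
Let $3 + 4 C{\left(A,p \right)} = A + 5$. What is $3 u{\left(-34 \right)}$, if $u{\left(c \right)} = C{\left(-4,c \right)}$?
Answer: $- \frac{3}{2} \approx -1.5$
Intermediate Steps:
$C{\left(A,p \right)} = \frac{1}{2} + \frac{A}{4}$ ($C{\left(A,p \right)} = - \frac{3}{4} + \frac{A + 5}{4} = - \frac{3}{4} + \frac{5 + A}{4} = - \frac{3}{4} + \left(\frac{5}{4} + \frac{A}{4}\right) = \frac{1}{2} + \frac{A}{4}$)
$u{\left(c \right)} = - \frac{1}{2}$ ($u{\left(c \right)} = \frac{1}{2} + \frac{1}{4} \left(-4\right) = \frac{1}{2} - 1 = - \frac{1}{2}$)
$3 u{\left(-34 \right)} = 3 \left(- \frac{1}{2}\right) = - \frac{3}{2}$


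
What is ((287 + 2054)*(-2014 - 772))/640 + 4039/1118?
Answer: -1822260027/178880 ≈ -10187.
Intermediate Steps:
((287 + 2054)*(-2014 - 772))/640 + 4039/1118 = (2341*(-2786))*(1/640) + 4039*(1/1118) = -6522026*1/640 + 4039/1118 = -3261013/320 + 4039/1118 = -1822260027/178880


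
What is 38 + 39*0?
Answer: 38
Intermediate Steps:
38 + 39*0 = 38 + 0 = 38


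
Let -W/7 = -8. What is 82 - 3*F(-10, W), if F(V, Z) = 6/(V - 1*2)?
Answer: 167/2 ≈ 83.500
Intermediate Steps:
W = 56 (W = -7*(-8) = 56)
F(V, Z) = 6/(-2 + V) (F(V, Z) = 6/(V - 2) = 6/(-2 + V))
82 - 3*F(-10, W) = 82 - 18/(-2 - 10) = 82 - 18/(-12) = 82 - 18*(-1)/12 = 82 - 3*(-½) = 82 + 3/2 = 167/2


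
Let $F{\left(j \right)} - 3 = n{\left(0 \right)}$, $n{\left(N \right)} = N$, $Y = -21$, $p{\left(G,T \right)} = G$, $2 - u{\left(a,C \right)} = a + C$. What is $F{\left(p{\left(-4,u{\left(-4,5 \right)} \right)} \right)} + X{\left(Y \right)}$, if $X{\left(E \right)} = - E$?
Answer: $24$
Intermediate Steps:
$u{\left(a,C \right)} = 2 - C - a$ ($u{\left(a,C \right)} = 2 - \left(a + C\right) = 2 - \left(C + a\right) = 2 - C - a$)
$F{\left(j \right)} = 3$ ($F{\left(j \right)} = 3 + 0 = 3$)
$F{\left(p{\left(-4,u{\left(-4,5 \right)} \right)} \right)} + X{\left(Y \right)} = 3 - -21 = 3 + 21 = 24$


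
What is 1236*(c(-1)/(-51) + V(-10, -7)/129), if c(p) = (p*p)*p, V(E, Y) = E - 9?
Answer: -115360/731 ≈ -157.81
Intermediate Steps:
V(E, Y) = -9 + E
c(p) = p³ (c(p) = p²*p = p³)
1236*(c(-1)/(-51) + V(-10, -7)/129) = 1236*((-1)³/(-51) + (-9 - 10)/129) = 1236*(-1*(-1/51) - 19*1/129) = 1236*(1/51 - 19/129) = 1236*(-280/2193) = -115360/731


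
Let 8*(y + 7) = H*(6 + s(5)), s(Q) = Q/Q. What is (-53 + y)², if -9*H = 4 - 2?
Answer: 4695889/1296 ≈ 3623.4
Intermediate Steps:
H = -2/9 (H = -(4 - 2)/9 = -⅑*2 = -2/9 ≈ -0.22222)
s(Q) = 1
y = -259/36 (y = -7 + (-2*(6 + 1)/9)/8 = -7 + (-2/9*7)/8 = -7 + (⅛)*(-14/9) = -7 - 7/36 = -259/36 ≈ -7.1944)
(-53 + y)² = (-53 - 259/36)² = (-2167/36)² = 4695889/1296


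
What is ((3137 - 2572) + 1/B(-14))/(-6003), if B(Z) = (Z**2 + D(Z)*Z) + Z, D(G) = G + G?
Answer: -324311/3445722 ≈ -0.094120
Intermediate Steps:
D(G) = 2*G
B(Z) = Z + 3*Z**2 (B(Z) = (Z**2 + (2*Z)*Z) + Z = (Z**2 + 2*Z**2) + Z = 3*Z**2 + Z = Z + 3*Z**2)
((3137 - 2572) + 1/B(-14))/(-6003) = ((3137 - 2572) + 1/(-14*(1 + 3*(-14))))/(-6003) = (565 + 1/(-14*(1 - 42)))*(-1/6003) = (565 + 1/(-14*(-41)))*(-1/6003) = (565 + 1/574)*(-1/6003) = (324311/574)*(-1/6003) = -324311/3445722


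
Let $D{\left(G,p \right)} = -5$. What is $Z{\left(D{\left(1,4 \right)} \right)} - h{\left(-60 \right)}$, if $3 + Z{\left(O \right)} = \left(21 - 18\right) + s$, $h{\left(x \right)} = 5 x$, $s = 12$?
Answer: $312$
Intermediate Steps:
$Z{\left(O \right)} = 12$ ($Z{\left(O \right)} = -3 + \left(\left(21 - 18\right) + 12\right) = -3 + \left(3 + 12\right) = -3 + 15 = 12$)
$Z{\left(D{\left(1,4 \right)} \right)} - h{\left(-60 \right)} = 12 - 5 \left(-60\right) = 12 - -300 = 12 + 300 = 312$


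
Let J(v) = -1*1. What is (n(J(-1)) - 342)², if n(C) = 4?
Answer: 114244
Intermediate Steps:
J(v) = -1
(n(J(-1)) - 342)² = (4 - 342)² = (-338)² = 114244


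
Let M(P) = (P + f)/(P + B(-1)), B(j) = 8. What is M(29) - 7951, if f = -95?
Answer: -294253/37 ≈ -7952.8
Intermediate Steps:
M(P) = (-95 + P)/(8 + P) (M(P) = (P - 95)/(P + 8) = (-95 + P)/(8 + P))
M(29) - 7951 = (-95 + 29)/(8 + 29) - 7951 = -66/37 - 7951 = -294253/37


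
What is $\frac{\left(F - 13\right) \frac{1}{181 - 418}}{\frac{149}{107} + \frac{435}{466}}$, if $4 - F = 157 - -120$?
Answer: $\frac{14260532}{27487023} \approx 0.51881$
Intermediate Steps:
$F = -273$ ($F = 4 - \left(157 - -120\right) = 4 - \left(157 + 120\right) = 4 - 277 = -273$)
$\frac{\left(F - 13\right) \frac{1}{181 - 418}}{\frac{149}{107} + \frac{435}{466}} = \frac{\left(-273 - 13\right) \frac{1}{181 - 418}}{\frac{149}{107} + \frac{435}{466}} = \frac{\left(-286\right) \frac{1}{-237}}{149 \cdot \frac{1}{107} + 435 \cdot \frac{1}{466}} = \frac{\left(-286\right) \left(- \frac{1}{237}\right)}{\frac{149}{107} + \frac{435}{466}} = \frac{286}{237 \cdot \frac{115979}{49862}} = \frac{286}{237} \cdot \frac{49862}{115979} = \frac{14260532}{27487023}$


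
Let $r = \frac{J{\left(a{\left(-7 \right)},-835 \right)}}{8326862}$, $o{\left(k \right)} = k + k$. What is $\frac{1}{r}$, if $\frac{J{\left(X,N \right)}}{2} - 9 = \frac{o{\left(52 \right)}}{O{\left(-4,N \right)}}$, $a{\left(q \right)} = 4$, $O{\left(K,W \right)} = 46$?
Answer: $\frac{95758913}{259} \approx 3.6973 \cdot 10^{5}$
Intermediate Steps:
$o{\left(k \right)} = 2 k$
$J{\left(X,N \right)} = \frac{518}{23}$ ($J{\left(X,N \right)} = 18 + 2 \frac{2 \cdot 52}{46} = 18 + 2 \cdot 104 \cdot \frac{1}{46} = 18 + 2 \cdot \frac{52}{23} = 18 + \frac{104}{23} = \frac{518}{23}$)
$r = \frac{259}{95758913}$ ($r = \frac{518}{23 \cdot 8326862} = \frac{518}{23} \cdot \frac{1}{8326862} = \frac{259}{95758913} \approx 2.7047 \cdot 10^{-6}$)
$\frac{1}{r} = \frac{1}{\frac{259}{95758913}} = \frac{95758913}{259}$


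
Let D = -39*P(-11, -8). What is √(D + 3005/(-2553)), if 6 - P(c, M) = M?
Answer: I*√3566395479/2553 ≈ 23.392*I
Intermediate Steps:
P(c, M) = 6 - M
D = -546 (D = -39*(6 - 1*(-8)) = -39*(6 + 8) = -39*14 = -546)
√(D + 3005/(-2553)) = √(-546 + 3005/(-2553)) = √(-546 + 3005*(-1/2553)) = √(-546 - 3005/2553) = √(-1396943/2553) = I*√3566395479/2553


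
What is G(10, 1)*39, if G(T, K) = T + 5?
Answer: 585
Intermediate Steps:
G(T, K) = 5 + T
G(10, 1)*39 = (5 + 10)*39 = 15*39 = 585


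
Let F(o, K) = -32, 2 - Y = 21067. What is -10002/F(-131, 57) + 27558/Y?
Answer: 104905137/337040 ≈ 311.25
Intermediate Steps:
Y = -21065 (Y = 2 - 1*21067 = 2 - 21067 = -21065)
-10002/F(-131, 57) + 27558/Y = -10002/(-32) + 27558/(-21065) = -10002*(-1/32) + 27558*(-1/21065) = 5001/16 - 27558/21065 = 104905137/337040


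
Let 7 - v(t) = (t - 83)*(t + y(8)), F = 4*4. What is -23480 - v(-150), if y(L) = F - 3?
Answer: 8434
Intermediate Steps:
F = 16
y(L) = 13 (y(L) = 16 - 3 = 13)
v(t) = 7 - (-83 + t)*(13 + t) (v(t) = 7 - (t - 83)*(t + 13) = 7 - (-83 + t)*(13 + t))
-23480 - v(-150) = -23480 - (1086 - 1*(-150)² + 70*(-150)) = -23480 - (1086 - 1*22500 - 10500) = -23480 - (1086 - 22500 - 10500) = -23480 - 1*(-31914) = -23480 + 31914 = 8434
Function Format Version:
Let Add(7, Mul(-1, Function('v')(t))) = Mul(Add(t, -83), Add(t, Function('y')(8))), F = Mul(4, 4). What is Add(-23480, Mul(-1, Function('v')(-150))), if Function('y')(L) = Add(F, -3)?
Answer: 8434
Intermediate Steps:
F = 16
Function('y')(L) = 13 (Function('y')(L) = Add(16, -3) = 13)
Function('v')(t) = Add(7, Mul(-1, Add(-83, t), Add(13, t))) (Function('v')(t) = Add(7, Mul(-1, Mul(Add(t, -83), Add(t, 13)))) = Add(7, Mul(-1, Mul(Add(-83, t), Add(13, t)))) = Add(7, Mul(-1, Add(-83, t), Add(13, t))))
Add(-23480, Mul(-1, Function('v')(-150))) = Add(-23480, Mul(-1, Add(1086, Mul(-1, Pow(-150, 2)), Mul(70, -150)))) = Add(-23480, Mul(-1, Add(1086, Mul(-1, 22500), -10500))) = Add(-23480, Mul(-1, Add(1086, -22500, -10500))) = Add(-23480, Mul(-1, -31914)) = Add(-23480, 31914) = 8434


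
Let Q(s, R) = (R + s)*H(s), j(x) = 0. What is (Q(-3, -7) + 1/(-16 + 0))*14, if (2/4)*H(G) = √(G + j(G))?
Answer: -7/8 - 280*I*√3 ≈ -0.875 - 484.97*I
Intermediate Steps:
H(G) = 2*√G (H(G) = 2*√(G + 0) = 2*√G)
Q(s, R) = 2*√s*(R + s) (Q(s, R) = (R + s)*(2*√s) = 2*√s*(R + s))
(Q(-3, -7) + 1/(-16 + 0))*14 = (2*√(-3)*(-7 - 3) + 1/(-16 + 0))*14 = (2*(I*√3)*(-10) + 1/(-16))*14 = (-20*I*√3 - 1/16)*14 = (-1/16 - 20*I*√3)*14 = -7/8 - 280*I*√3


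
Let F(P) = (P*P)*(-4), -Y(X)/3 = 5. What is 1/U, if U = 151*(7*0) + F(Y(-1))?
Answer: -1/900 ≈ -0.0011111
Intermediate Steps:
Y(X) = -15 (Y(X) = -3*5 = -15)
F(P) = -4*P**2 (F(P) = P**2*(-4) = -4*P**2)
U = -900 (U = 151*(7*0) - 4*(-15)**2 = 151*0 - 4*225 = 0 - 900 = -900)
1/U = 1/(-900) = -1/900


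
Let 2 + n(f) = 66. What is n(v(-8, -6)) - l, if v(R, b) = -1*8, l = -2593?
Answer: 2657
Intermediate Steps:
v(R, b) = -8
n(f) = 64 (n(f) = -2 + 66 = 64)
n(v(-8, -6)) - l = 64 - 1*(-2593) = 64 + 2593 = 2657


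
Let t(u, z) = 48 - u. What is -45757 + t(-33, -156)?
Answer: -45676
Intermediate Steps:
-45757 + t(-33, -156) = -45757 + (48 - 1*(-33)) = -45757 + (48 + 33) = -45757 + 81 = -45676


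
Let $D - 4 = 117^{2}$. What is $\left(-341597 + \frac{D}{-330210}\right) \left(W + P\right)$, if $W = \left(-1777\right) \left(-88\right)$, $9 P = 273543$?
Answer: $- \frac{63202159891830467}{990630} \approx -6.38 \cdot 10^{10}$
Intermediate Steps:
$P = \frac{91181}{3}$ ($P = \frac{1}{9} \cdot 273543 = \frac{91181}{3} \approx 30394.0$)
$D = 13693$ ($D = 4 + 117^{2} = 4 + 13689 = 13693$)
$W = 156376$
$\left(-341597 + \frac{D}{-330210}\right) \left(W + P\right) = \left(-341597 + \frac{13693}{-330210}\right) \left(156376 + \frac{91181}{3}\right) = \left(-341597 + 13693 \left(- \frac{1}{330210}\right)\right) \frac{560309}{3} = \left(-341597 - \frac{13693}{330210}\right) \frac{560309}{3} = \left(- \frac{112798759063}{330210}\right) \frac{560309}{3} = - \frac{63202159891830467}{990630}$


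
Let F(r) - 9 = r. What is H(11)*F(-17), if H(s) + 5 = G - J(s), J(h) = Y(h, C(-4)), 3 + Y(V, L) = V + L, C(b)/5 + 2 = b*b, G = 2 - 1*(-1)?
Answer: 640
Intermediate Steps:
F(r) = 9 + r
G = 3 (G = 2 + 1 = 3)
C(b) = -10 + 5*b**2 (C(b) = -10 + 5*(b*b) = -10 + 5*b**2)
Y(V, L) = -3 + L + V (Y(V, L) = -3 + (V + L) = -3 + (L + V) = -3 + L + V)
J(h) = 67 + h (J(h) = -3 + (-10 + 5*(-4)**2) + h = -3 + (-10 + 5*16) + h = -3 + (-10 + 80) + h = -3 + 70 + h = 67 + h)
H(s) = -69 - s (H(s) = -5 + (3 - (67 + s)) = -5 + (3 + (-67 - s)) = -5 + (-64 - s) = -69 - s)
H(11)*F(-17) = (-69 - 1*11)*(9 - 17) = (-69 - 11)*(-8) = -80*(-8) = 640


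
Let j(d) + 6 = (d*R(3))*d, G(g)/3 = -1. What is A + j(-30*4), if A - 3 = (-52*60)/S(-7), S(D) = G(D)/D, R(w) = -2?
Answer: -36083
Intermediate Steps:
G(g) = -3 (G(g) = 3*(-1) = -3)
S(D) = -3/D
j(d) = -6 - 2*d² (j(d) = -6 + (d*(-2))*d = -6 + (-2*d)*d = -6 - 2*d²)
A = -7277 (A = 3 + (-52*60)/((-3/(-7))) = 3 - 3120/((-3*(-⅐))) = 3 - 3120/3/7 = 3 - 3120*7/3 = 3 - 7280 = -7277)
A + j(-30*4) = -7277 + (-6 - 2*(-30*4)²) = -7277 + (-6 - 2*(-120)²) = -7277 + (-6 - 2*14400) = -7277 + (-6 - 28800) = -7277 - 28806 = -36083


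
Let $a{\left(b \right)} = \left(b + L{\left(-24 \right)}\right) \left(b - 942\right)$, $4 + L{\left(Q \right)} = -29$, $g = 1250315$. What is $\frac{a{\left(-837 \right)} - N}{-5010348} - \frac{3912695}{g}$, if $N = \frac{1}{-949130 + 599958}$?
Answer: $- \frac{1504171074984324727}{437478524777606928} \approx -3.4383$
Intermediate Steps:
$L{\left(Q \right)} = -33$ ($L{\left(Q \right)} = -4 - 29 = -33$)
$N = - \frac{1}{349172}$ ($N = \frac{1}{-349172} = - \frac{1}{349172} \approx -2.8639 \cdot 10^{-6}$)
$a{\left(b \right)} = \left(-942 + b\right) \left(-33 + b\right)$ ($a{\left(b \right)} = \left(b - 33\right) \left(b - 942\right) = \left(-33 + b\right) \left(-942 + b\right) = \left(-942 + b\right) \left(-33 + b\right)$)
$\frac{a{\left(-837 \right)} - N}{-5010348} - \frac{3912695}{g} = \frac{\left(31086 + \left(-837\right)^{2} - -816075\right) - - \frac{1}{349172}}{-5010348} - \frac{3912695}{1250315} = \left(\left(31086 + 700569 + 816075\right) + \frac{1}{349172}\right) \left(- \frac{1}{5010348}\right) - \frac{782539}{250063} = \left(1547730 + \frac{1}{349172}\right) \left(- \frac{1}{5010348}\right) - \frac{782539}{250063} = \frac{540423979561}{349172} \left(- \frac{1}{5010348}\right) - \frac{782539}{250063} = - \frac{540423979561}{1749473231856} - \frac{782539}{250063} = - \frac{1504171074984324727}{437478524777606928}$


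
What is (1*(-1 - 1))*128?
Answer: -256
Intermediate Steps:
(1*(-1 - 1))*128 = (1*(-2))*128 = -2*128 = -256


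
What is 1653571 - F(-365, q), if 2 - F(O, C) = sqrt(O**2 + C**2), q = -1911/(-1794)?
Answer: 1653569 + sqrt(281906501)/46 ≈ 1.6539e+6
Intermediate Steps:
q = 49/46 (q = -1911*(-1/1794) = 49/46 ≈ 1.0652)
F(O, C) = 2 - sqrt(C**2 + O**2) (F(O, C) = 2 - sqrt(O**2 + C**2) = 2 - sqrt(C**2 + O**2))
1653571 - F(-365, q) = 1653571 - (2 - sqrt((49/46)**2 + (-365)**2)) = 1653571 - (2 - sqrt(2401/2116 + 133225)) = 1653571 - (2 - sqrt(281906501/2116)) = 1653571 - (2 - sqrt(281906501)/46) = 1653571 + (-2 + sqrt(281906501)/46) = 1653569 + sqrt(281906501)/46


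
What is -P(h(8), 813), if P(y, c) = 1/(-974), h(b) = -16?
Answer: 1/974 ≈ 0.0010267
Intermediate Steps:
P(y, c) = -1/974
-P(h(8), 813) = -1*(-1/974) = 1/974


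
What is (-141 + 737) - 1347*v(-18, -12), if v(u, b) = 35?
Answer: -46549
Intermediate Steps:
(-141 + 737) - 1347*v(-18, -12) = (-141 + 737) - 1347*35 = 596 - 47145 = -46549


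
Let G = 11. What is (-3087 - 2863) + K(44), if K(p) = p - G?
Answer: -5917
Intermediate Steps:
K(p) = -11 + p (K(p) = p - 1*11 = p - 11 = -11 + p)
(-3087 - 2863) + K(44) = (-3087 - 2863) + (-11 + 44) = -5950 + 33 = -5917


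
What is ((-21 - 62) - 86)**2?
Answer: 28561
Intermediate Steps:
((-21 - 62) - 86)**2 = (-83 - 86)**2 = (-169)**2 = 28561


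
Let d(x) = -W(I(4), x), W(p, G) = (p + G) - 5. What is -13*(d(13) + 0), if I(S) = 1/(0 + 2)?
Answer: 221/2 ≈ 110.50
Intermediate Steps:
I(S) = 1/2
W(p, G) = -5 + G + p (W(p, G) = (G + p) - 5 = -5 + G + p)
d(x) = 9/2 - x (d(x) = -(-5 + x + 1/2) = -(-9/2 + x) = 9/2 - x)
-13*(d(13) + 0) = -13*((9/2 - 1*13) + 0) = -13*((9/2 - 13) + 0) = -13*(-17/2 + 0) = -13*(-17/2) = 221/2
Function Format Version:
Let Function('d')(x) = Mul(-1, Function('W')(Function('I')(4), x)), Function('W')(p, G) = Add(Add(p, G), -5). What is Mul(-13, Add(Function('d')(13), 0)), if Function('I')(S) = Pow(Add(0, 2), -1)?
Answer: Rational(221, 2) ≈ 110.50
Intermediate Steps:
Function('I')(S) = Rational(1, 2) (Function('I')(S) = Pow(2, -1) = Rational(1, 2))
Function('W')(p, G) = Add(-5, G, p) (Function('W')(p, G) = Add(Add(G, p), -5) = Add(-5, G, p))
Function('d')(x) = Add(Rational(9, 2), Mul(-1, x)) (Function('d')(x) = Mul(-1, Add(-5, x, Rational(1, 2))) = Mul(-1, Add(Rational(-9, 2), x)) = Add(Rational(9, 2), Mul(-1, x)))
Mul(-13, Add(Function('d')(13), 0)) = Mul(-13, Add(Add(Rational(9, 2), Mul(-1, 13)), 0)) = Mul(-13, Add(Add(Rational(9, 2), -13), 0)) = Mul(-13, Add(Rational(-17, 2), 0)) = Mul(-13, Rational(-17, 2)) = Rational(221, 2)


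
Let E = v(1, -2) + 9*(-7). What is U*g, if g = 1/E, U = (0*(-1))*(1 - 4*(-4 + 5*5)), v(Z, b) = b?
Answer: 0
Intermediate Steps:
E = -65 (E = -2 + 9*(-7) = -2 - 63 = -65)
U = 0 (U = 0*(1 - 4*(-4 + 25)) = 0*(1 - 4*21) = 0*(1 - 84) = 0*(-83) = 0)
g = -1/65 (g = 1/(-65) = -1/65 ≈ -0.015385)
U*g = 0*(-1/65) = 0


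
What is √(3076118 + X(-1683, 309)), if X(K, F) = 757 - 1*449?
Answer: √3076426 ≈ 1754.0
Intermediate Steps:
X(K, F) = 308 (X(K, F) = 757 - 449 = 308)
√(3076118 + X(-1683, 309)) = √(3076118 + 308) = √3076426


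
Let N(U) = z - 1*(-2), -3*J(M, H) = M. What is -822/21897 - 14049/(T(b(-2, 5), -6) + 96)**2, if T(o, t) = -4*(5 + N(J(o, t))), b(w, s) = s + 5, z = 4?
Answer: -103284547/19736496 ≈ -5.2332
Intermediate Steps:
J(M, H) = -M/3
N(U) = 6 (N(U) = 4 - 1*(-2) = 4 + 2 = 6)
b(w, s) = 5 + s
T(o, t) = -44 (T(o, t) = -4*(5 + 6) = -4*11 = -44)
-822/21897 - 14049/(T(b(-2, 5), -6) + 96)**2 = -822/21897 - 14049/(-44 + 96)**2 = -822*1/21897 - 14049/(52**2) = -274/7299 - 14049/2704 = -103284547/19736496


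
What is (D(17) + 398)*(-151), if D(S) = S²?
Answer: -103737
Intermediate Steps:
(D(17) + 398)*(-151) = (17² + 398)*(-151) = (289 + 398)*(-151) = 687*(-151) = -103737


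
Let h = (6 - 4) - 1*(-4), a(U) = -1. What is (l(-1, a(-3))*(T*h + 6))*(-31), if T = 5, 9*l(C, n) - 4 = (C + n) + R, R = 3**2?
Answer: -1364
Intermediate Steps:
R = 9
l(C, n) = 13/9 + C/9 + n/9 (l(C, n) = 4/9 + ((C + n) + 9)/9 = 4/9 + (9 + C + n)/9 = 4/9 + (1 + C/9 + n/9) = 13/9 + C/9 + n/9)
h = 6 (h = 2 + 4 = 6)
(l(-1, a(-3))*(T*h + 6))*(-31) = ((13/9 + (1/9)*(-1) + (1/9)*(-1))*(5*6 + 6))*(-31) = ((13/9 - 1/9 - 1/9)*(30 + 6))*(-31) = ((11/9)*36)*(-31) = 44*(-31) = -1364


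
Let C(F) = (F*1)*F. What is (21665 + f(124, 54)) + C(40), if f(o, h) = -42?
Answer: 23223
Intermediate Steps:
C(F) = F² (C(F) = F*F = F²)
(21665 + f(124, 54)) + C(40) = (21665 - 42) + 40² = 21623 + 1600 = 23223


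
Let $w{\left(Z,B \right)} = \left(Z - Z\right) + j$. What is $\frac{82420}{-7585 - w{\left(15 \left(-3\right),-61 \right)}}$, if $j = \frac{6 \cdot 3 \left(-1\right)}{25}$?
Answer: $- \frac{2060500}{189607} \approx -10.867$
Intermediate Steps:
$j = - \frac{18}{25}$ ($j = 18 \left(-1\right) \frac{1}{25} = \left(-18\right) \frac{1}{25} = - \frac{18}{25} \approx -0.72$)
$w{\left(Z,B \right)} = - \frac{18}{25}$ ($w{\left(Z,B \right)} = \left(Z - Z\right) - \frac{18}{25} = 0 - \frac{18}{25} = - \frac{18}{25}$)
$\frac{82420}{-7585 - w{\left(15 \left(-3\right),-61 \right)}} = \frac{82420}{-7585 - - \frac{18}{25}} = \frac{82420}{-7585 + \frac{18}{25}} = \frac{82420}{- \frac{189607}{25}} = 82420 \left(- \frac{25}{189607}\right) = - \frac{2060500}{189607}$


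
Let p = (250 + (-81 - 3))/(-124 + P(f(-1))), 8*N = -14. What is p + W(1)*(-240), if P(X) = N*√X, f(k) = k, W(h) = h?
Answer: -59384944/246065 + 4648*I/246065 ≈ -241.34 + 0.018889*I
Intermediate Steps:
N = -7/4 (N = (⅛)*(-14) = -7/4 ≈ -1.7500)
P(X) = -7*√X/4
p = 2656*(-124 + 7*I/4)/246065 (p = (250 + (-81 - 3))/(-124 - 7*I/4) = (250 - 84)/(-124 - 7*I/4) = 166*(16*(-124 + 7*I/4)/246065) = 2656*(-124 + 7*I/4)/246065 ≈ -1.3384 + 0.018889*I)
p + W(1)*(-240) = (-329344/246065 + 4648*I/246065) + 1*(-240) = (-329344/246065 + 4648*I/246065) - 240 = -59384944/246065 + 4648*I/246065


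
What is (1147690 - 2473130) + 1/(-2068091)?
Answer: -2741130535041/2068091 ≈ -1.3254e+6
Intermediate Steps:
(1147690 - 2473130) + 1/(-2068091) = -1325440 - 1/2068091 = -2741130535041/2068091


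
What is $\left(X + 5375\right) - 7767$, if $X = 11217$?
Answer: $8825$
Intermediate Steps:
$\left(X + 5375\right) - 7767 = \left(11217 + 5375\right) - 7767 = 16592 - 7767 = 8825$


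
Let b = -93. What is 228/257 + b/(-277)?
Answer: 87057/71189 ≈ 1.2229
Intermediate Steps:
228/257 + b/(-277) = 228/257 - 93/(-277) = 228*(1/257) - 93*(-1/277) = 228/257 + 93/277 = 87057/71189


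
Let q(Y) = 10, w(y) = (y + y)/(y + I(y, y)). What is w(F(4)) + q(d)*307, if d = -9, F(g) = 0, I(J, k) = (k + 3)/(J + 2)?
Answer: 3070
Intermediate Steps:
I(J, k) = (3 + k)/(2 + J)
w(y) = 2*y/(y + (3 + y)/(2 + y)) (w(y) = (y + y)/(y + (3 + y)/(2 + y)) = (2*y)/(y + (3 + y)/(2 + y)) = 2*y/(y + (3 + y)/(2 + y)))
w(F(4)) + q(d)*307 = 2*0*(2 + 0)/(3 + 0 + 0*(2 + 0)) + 10*307 = 2*0*2/(3 + 0 + 0*2) + 3070 = 2*0*2/(3 + 0 + 0) + 3070 = 2*0*2/3 + 3070 = 2*0*(⅓)*2 + 3070 = 0 + 3070 = 3070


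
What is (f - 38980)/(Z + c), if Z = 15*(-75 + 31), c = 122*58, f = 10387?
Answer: -28593/6416 ≈ -4.4565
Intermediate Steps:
c = 7076
Z = -660 (Z = 15*(-44) = -660)
(f - 38980)/(Z + c) = (10387 - 38980)/(-660 + 7076) = -28593/6416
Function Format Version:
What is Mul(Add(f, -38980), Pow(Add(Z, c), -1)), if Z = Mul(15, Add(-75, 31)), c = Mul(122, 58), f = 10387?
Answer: Rational(-28593, 6416) ≈ -4.4565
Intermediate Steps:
c = 7076
Z = -660 (Z = Mul(15, -44) = -660)
Mul(Add(f, -38980), Pow(Add(Z, c), -1)) = Mul(Add(10387, -38980), Pow(Add(-660, 7076), -1)) = Mul(-28593, Pow(6416, -1)) = Mul(-28593, Rational(1, 6416)) = Rational(-28593, 6416)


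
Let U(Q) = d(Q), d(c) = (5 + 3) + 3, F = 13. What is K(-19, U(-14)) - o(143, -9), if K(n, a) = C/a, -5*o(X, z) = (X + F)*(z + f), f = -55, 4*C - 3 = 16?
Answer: -439201/220 ≈ -1996.4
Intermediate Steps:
C = 19/4 (C = 3/4 + (1/4)*16 = 3/4 + 4 = 19/4 ≈ 4.7500)
d(c) = 11 (d(c) = 8 + 3 = 11)
U(Q) = 11
o(X, z) = -(-55 + z)*(13 + X)/5 (o(X, z) = -(X + 13)*(z - 55)/5 = -(13 + X)*(-55 + z)/5 = -(-55 + z)*(13 + X)/5)
K(n, a) = 19/(4*a)
K(-19, U(-14)) - o(143, -9) = (19/4)/11 - (143 + 11*143 - 13/5*(-9) - 1/5*143*(-9)) = (19/4)*(1/11) - (143 + 1573 + 117/5 + 1287/5) = 19/44 - 1*9984/5 = 19/44 - 9984/5 = -439201/220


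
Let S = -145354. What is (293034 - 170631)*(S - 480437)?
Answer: -76598695773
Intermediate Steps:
(293034 - 170631)*(S - 480437) = (293034 - 170631)*(-145354 - 480437) = 122403*(-625791) = -76598695773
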